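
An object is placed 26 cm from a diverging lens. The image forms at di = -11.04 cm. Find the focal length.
1/f = 1/do + 1/di → f = -19.19 cm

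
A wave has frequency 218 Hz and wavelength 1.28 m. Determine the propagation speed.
v = fλ = 279 m/s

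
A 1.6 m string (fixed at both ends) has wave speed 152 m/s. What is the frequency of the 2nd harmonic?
fₙ = nv/(2L) = 95 Hz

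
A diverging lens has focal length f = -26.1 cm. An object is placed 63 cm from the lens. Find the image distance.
1/di = 1/f − 1/do → di = -18.45 cm (virtual image)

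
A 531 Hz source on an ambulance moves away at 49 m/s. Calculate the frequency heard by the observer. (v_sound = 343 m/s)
f_obs = f·v/(v + v_s) = 464.6 Hz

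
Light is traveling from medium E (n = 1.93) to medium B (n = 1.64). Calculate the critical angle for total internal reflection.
θc = arcsin(n₂/n₁) = 58.18°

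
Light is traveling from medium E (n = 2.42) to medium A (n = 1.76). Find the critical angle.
θc = arcsin(n₂/n₁) = 46.66°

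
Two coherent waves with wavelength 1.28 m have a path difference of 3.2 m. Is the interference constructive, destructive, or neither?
destructive — path difference = 2.5λ, an odd multiple of λ/2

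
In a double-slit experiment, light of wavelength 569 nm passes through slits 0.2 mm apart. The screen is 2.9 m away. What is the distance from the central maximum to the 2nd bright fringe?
y = mλL/d = 16.5 mm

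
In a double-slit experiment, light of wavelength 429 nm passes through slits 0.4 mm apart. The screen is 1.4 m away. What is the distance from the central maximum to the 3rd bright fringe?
y = mλL/d = 4.505 mm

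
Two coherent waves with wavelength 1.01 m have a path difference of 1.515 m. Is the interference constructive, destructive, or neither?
destructive — path difference = 1.5λ, an odd multiple of λ/2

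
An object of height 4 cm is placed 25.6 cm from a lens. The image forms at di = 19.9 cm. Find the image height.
hi = (-di/do) × ho = -3.109 cm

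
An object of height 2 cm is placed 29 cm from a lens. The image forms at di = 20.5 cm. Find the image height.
hi = (-di/do) × ho = -1.414 cm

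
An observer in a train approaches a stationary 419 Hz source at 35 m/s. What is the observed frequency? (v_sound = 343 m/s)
f_obs = f·(v + v_o)/v = 461.8 Hz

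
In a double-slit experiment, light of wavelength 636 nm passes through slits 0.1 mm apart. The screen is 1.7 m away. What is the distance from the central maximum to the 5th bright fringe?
y = mλL/d = 54.06 mm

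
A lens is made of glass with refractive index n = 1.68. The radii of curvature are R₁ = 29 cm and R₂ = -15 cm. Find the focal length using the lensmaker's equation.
1/f = (n − 1)(1/R₁ − 1/R₂) → f = 14.54 cm (converging lens)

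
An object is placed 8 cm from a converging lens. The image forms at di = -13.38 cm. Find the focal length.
1/f = 1/do + 1/di → f = 19.9 cm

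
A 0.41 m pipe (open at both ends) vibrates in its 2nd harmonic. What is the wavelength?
λₙ = 2L/n = 0.41 m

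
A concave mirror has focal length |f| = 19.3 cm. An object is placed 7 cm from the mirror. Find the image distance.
f = +19.3 cm (concave); 1/di = 1/f − 1/do → di = -10.98 cm (virtual image, behind mirror)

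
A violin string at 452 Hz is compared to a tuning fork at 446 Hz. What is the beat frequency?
6 Hz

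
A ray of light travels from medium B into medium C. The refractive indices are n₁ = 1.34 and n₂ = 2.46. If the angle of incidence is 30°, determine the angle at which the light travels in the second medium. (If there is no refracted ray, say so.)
sin θ₂ = (n₁/n₂)·sin θ₁ = 0.2724 → θ₂ = 15.8°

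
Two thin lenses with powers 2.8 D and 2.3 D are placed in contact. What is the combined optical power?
P_total = P₁ + P₂ = 5.1 D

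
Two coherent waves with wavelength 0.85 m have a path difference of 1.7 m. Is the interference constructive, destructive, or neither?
constructive — path difference = 2λ, a whole number of wavelengths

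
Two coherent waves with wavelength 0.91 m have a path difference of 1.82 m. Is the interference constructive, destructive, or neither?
constructive — path difference = 2λ, a whole number of wavelengths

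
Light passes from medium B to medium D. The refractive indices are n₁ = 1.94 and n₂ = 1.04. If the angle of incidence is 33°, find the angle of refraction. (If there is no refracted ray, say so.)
sin θ₂ = (n₁/n₂)·sin θ₁ = 1.016 > 1, so there is no refracted ray — the light undergoes total internal reflection.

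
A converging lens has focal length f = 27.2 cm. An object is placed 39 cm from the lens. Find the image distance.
1/di = 1/f − 1/do → di = 89.9 cm (real image)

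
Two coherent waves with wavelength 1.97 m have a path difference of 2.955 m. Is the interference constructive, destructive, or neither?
destructive — path difference = 1.5λ, an odd multiple of λ/2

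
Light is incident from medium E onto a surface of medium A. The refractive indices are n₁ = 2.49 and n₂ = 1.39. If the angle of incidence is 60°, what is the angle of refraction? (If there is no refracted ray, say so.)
sin θ₂ = (n₁/n₂)·sin θ₁ = 1.551 > 1, so there is no refracted ray — the light undergoes total internal reflection.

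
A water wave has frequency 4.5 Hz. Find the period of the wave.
T = 1/f = 0.2222 s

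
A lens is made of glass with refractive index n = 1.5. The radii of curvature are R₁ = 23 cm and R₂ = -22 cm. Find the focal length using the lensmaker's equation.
1/f = (n − 1)(1/R₁ − 1/R₂) → f = 22.49 cm (converging lens)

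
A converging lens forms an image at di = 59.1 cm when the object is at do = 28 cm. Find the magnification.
M = −di/do = -2.111 (inverted image)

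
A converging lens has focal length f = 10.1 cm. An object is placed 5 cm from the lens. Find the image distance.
1/di = 1/f − 1/do → di = -9.902 cm (virtual image)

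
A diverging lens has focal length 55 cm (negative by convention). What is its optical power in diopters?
P = 1/f = -1.818 D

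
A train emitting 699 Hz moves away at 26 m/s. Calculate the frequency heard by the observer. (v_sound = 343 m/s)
f_obs = f·v/(v + v_s) = 649.7 Hz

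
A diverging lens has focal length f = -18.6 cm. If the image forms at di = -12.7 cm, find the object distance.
1/do = 1/f − 1/di → do = 40.04 cm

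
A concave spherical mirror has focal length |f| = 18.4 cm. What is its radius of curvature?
R = 2|f| = 36.8 cm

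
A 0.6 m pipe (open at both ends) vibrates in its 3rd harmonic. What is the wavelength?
λₙ = 2L/n = 0.4 m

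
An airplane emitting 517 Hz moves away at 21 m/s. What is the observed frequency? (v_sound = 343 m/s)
f_obs = f·v/(v + v_s) = 487.2 Hz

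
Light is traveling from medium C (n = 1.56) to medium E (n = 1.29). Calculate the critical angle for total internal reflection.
θc = arcsin(n₂/n₁) = 55.78°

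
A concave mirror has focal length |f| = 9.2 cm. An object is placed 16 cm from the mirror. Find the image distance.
f = +9.2 cm (concave); 1/di = 1/f − 1/do → di = 21.65 cm (real image, in front of mirror)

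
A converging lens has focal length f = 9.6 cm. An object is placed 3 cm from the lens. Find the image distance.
1/di = 1/f − 1/do → di = -4.364 cm (virtual image)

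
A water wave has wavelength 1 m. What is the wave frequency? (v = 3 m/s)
f = v/λ = 3 Hz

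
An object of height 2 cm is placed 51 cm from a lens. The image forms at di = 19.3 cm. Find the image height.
hi = (-di/do) × ho = -0.7569 cm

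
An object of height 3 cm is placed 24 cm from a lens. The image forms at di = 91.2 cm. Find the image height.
hi = (-di/do) × ho = -11.4 cm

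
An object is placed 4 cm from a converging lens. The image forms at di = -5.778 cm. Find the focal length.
1/f = 1/do + 1/di → f = 13 cm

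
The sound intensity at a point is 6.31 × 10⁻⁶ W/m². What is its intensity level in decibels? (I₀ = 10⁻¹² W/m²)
β = 10·log₁₀(I/I₀) = 68 dB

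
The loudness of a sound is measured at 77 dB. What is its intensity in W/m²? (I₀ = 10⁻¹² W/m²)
I = I₀·10^(β/10) = 5.01 × 10⁻⁵ W/m²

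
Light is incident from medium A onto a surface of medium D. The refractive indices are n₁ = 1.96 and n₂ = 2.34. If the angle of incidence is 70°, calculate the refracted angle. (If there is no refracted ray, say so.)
sin θ₂ = (n₁/n₂)·sin θ₁ = 0.7871 → θ₂ = 51.91°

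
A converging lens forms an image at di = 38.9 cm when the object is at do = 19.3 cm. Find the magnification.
M = −di/do = -2.016 (inverted image)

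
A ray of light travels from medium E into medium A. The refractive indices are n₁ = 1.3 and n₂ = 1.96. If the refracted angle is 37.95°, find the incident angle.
sin θ₁ = (n₂/n₁)·sin θ₂ → θ₁ = 68°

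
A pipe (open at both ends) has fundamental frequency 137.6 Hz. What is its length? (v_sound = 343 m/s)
L = v/(2f₁) = 1.246 m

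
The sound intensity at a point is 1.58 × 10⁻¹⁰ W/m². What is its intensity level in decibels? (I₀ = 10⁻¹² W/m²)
β = 10·log₁₀(I/I₀) = 21.99 dB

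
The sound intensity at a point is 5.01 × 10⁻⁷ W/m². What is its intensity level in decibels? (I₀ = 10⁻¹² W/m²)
β = 10·log₁₀(I/I₀) = 57 dB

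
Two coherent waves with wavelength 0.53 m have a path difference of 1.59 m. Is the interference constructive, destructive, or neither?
constructive — path difference = 3λ, a whole number of wavelengths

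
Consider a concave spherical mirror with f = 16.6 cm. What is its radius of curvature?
R = 2|f| = 33.2 cm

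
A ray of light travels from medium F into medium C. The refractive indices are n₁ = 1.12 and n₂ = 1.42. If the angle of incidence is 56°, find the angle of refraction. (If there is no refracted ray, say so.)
sin θ₂ = (n₁/n₂)·sin θ₁ = 0.6539 → θ₂ = 40.84°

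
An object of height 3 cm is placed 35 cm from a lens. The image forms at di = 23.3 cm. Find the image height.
hi = (-di/do) × ho = -1.997 cm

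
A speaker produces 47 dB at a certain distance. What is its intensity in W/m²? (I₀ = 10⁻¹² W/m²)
I = I₀·10^(β/10) = 5.01 × 10⁻⁸ W/m²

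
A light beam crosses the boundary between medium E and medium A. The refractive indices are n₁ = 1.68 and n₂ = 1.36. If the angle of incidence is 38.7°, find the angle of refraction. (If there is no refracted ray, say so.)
sin θ₂ = (n₁/n₂)·sin θ₁ = 0.7724 → θ₂ = 50.57°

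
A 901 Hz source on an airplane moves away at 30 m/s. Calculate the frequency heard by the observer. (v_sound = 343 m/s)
f_obs = f·v/(v + v_s) = 828.5 Hz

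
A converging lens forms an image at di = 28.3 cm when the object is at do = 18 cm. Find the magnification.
M = −di/do = -1.572 (inverted image)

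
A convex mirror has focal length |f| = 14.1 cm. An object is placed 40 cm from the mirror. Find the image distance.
f = −14.1 cm (convex); 1/di = 1/f − 1/do → di = -10.43 cm (virtual image, behind mirror)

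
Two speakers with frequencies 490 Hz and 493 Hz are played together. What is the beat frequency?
3 Hz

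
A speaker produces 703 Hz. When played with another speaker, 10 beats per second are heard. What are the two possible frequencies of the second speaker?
f₂ = 703 ± 10 Hz → 713 Hz or 693 Hz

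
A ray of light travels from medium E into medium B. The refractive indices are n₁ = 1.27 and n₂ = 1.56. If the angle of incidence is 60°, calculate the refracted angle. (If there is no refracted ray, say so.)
sin θ₂ = (n₁/n₂)·sin θ₁ = 0.705 → θ₂ = 44.83°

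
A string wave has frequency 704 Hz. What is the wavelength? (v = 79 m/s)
λ = v/f = 0.1122 m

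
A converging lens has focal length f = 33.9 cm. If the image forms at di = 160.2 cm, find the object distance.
1/do = 1/f − 1/di → do = 43 cm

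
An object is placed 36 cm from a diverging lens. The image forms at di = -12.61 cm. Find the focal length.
1/f = 1/do + 1/di → f = -19.41 cm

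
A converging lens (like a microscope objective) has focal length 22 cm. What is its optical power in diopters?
P = 1/f = 4.545 D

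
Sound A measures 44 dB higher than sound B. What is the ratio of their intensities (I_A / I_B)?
I_A/I_B = 10^(Δβ/10) = 25120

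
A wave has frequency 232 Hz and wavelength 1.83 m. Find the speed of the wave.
v = fλ = 424.6 m/s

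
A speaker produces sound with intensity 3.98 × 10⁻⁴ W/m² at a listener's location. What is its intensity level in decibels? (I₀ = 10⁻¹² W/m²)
β = 10·log₁₀(I/I₀) = 86 dB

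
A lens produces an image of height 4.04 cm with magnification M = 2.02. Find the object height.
ho = |hi|/|M| = 2 cm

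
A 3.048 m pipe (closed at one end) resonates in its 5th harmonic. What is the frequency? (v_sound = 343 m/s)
fₙ = nv/(4L) = 140.7 Hz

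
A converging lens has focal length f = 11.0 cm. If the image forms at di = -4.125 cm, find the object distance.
1/do = 1/f − 1/di → do = 3 cm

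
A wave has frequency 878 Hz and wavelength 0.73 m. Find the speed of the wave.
v = fλ = 640.9 m/s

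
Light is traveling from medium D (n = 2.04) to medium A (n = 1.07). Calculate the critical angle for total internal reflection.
θc = arcsin(n₂/n₁) = 31.64°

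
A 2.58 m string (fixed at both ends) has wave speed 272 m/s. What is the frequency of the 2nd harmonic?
fₙ = nv/(2L) = 105.4 Hz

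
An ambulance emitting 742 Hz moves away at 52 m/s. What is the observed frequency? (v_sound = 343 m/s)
f_obs = f·v/(v + v_s) = 644.3 Hz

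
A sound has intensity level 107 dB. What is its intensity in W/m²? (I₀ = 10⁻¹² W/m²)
I = I₀·10^(β/10) = 5.01 × 10⁻² W/m²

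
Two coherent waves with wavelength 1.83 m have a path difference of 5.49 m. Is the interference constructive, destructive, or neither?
constructive — path difference = 3λ, a whole number of wavelengths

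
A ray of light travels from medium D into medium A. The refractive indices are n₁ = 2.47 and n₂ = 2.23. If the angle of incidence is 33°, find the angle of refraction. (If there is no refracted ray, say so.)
sin θ₂ = (n₁/n₂)·sin θ₁ = 0.6033 → θ₂ = 37.1°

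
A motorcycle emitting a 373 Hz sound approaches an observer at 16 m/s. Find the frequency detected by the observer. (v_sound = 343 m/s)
f_obs = f·v/(v − v_s) = 391.3 Hz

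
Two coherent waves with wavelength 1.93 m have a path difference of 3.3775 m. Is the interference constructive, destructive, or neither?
neither (partial) — path difference = 1.75λ, neither a whole number of wavelengths nor an odd multiple of λ/2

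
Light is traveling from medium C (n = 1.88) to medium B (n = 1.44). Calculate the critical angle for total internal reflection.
θc = arcsin(n₂/n₁) = 49.99°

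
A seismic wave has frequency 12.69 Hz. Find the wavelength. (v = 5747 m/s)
λ = v/f = 452.9 m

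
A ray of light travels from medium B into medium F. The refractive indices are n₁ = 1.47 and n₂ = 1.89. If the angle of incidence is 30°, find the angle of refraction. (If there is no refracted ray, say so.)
sin θ₂ = (n₁/n₂)·sin θ₁ = 0.3889 → θ₂ = 22.89°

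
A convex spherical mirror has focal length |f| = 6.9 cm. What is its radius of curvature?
R = 2|f| = 13.8 cm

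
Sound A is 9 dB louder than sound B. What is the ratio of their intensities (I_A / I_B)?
I_A/I_B = 10^(Δβ/10) = 7.943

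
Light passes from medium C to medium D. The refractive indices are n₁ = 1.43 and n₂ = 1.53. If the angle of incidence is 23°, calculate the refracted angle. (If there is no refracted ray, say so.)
sin θ₂ = (n₁/n₂)·sin θ₁ = 0.3652 → θ₂ = 21.42°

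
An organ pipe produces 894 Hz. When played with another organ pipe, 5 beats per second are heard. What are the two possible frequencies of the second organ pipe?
f₂ = 894 ± 5 Hz → 899 Hz or 889 Hz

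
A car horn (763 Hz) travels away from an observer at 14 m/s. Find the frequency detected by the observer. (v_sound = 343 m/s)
f_obs = f·v/(v + v_s) = 733.1 Hz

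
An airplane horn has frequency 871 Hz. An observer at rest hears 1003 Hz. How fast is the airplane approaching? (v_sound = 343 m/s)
v_s = v·(1 − f/f_obs) = 45.14 m/s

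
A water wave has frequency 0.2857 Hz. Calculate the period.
T = 1/f = 3.5 s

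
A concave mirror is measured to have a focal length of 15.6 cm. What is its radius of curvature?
R = 2|f| = 31.2 cm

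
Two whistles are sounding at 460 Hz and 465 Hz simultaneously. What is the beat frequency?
5 Hz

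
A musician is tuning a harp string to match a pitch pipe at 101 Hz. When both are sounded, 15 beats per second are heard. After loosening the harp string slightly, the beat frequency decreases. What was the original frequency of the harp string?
116 Hz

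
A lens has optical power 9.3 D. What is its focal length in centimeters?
f = 1/P = 10.75 cm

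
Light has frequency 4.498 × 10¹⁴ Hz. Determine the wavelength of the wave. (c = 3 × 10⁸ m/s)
λ = c/f = 667 nm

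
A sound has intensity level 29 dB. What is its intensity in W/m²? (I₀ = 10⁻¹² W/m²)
I = I₀·10^(β/10) = 7.94 × 10⁻¹⁰ W/m²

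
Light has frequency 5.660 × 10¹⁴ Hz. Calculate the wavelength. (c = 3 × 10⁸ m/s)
λ = c/f = 530 nm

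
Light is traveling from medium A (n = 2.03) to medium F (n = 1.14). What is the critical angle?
θc = arcsin(n₂/n₁) = 34.16°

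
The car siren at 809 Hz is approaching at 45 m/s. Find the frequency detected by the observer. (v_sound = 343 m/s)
f_obs = f·v/(v − v_s) = 931.2 Hz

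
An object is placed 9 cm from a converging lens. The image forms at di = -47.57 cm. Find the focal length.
1/f = 1/do + 1/di → f = 11.1 cm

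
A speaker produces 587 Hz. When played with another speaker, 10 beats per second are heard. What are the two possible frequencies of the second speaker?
f₂ = 587 ± 10 Hz → 597 Hz or 577 Hz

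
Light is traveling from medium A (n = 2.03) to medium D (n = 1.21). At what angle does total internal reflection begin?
θc = arcsin(n₂/n₁) = 36.59°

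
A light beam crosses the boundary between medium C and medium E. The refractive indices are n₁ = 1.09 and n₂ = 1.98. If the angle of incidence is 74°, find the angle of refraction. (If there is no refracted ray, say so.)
sin θ₂ = (n₁/n₂)·sin θ₁ = 0.5292 → θ₂ = 31.95°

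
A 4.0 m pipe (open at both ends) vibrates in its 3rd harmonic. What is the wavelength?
λₙ = 2L/n = 2.667 m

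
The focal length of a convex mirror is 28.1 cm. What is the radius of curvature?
R = 2|f| = 56.2 cm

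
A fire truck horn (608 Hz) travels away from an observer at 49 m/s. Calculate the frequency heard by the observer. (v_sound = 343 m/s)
f_obs = f·v/(v + v_s) = 532 Hz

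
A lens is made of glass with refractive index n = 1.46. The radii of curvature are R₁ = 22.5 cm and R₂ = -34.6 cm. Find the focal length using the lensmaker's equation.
1/f = (n − 1)(1/R₁ − 1/R₂) → f = 29.64 cm (converging lens)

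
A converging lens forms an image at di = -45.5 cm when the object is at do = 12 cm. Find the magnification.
M = −di/do = 3.792 (upright image)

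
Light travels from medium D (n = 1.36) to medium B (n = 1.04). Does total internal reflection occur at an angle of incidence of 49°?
θc = arcsin(n₂/n₁) = 49.88°; 49° < θc, so no — the ray refracts.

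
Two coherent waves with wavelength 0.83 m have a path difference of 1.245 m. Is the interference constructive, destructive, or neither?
destructive — path difference = 1.5λ, an odd multiple of λ/2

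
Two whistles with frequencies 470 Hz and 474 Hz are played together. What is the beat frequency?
4 Hz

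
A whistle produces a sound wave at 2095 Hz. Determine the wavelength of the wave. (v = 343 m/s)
λ = v/f = 0.1637 m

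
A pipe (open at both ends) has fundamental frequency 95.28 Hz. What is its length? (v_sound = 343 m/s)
L = v/(2f₁) = 1.8 m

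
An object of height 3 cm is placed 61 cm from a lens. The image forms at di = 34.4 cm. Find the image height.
hi = (-di/do) × ho = -1.692 cm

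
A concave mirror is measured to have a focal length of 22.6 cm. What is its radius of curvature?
R = 2|f| = 45.2 cm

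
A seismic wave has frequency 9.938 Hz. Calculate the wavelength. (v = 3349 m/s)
λ = v/f = 337 m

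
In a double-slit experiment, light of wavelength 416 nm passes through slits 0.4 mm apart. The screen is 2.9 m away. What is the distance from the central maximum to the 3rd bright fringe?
y = mλL/d = 9.048 mm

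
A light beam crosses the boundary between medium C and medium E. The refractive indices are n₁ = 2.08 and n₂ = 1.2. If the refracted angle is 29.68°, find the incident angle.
sin θ₁ = (n₂/n₁)·sin θ₂ → θ₁ = 16.6°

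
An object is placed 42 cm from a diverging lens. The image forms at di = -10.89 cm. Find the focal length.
1/f = 1/do + 1/di → f = -14.7 cm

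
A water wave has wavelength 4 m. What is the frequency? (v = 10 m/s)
f = v/λ = 2.5 Hz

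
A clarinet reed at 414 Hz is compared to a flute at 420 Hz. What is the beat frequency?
6 Hz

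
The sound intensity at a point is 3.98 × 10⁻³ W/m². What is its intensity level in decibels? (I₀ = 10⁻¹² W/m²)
β = 10·log₁₀(I/I₀) = 96 dB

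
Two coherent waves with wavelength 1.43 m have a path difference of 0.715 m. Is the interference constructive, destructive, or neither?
destructive — path difference = 0.5λ, an odd multiple of λ/2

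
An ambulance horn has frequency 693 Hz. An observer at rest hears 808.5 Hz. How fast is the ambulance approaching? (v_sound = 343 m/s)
v_s = v·(1 − f/f_obs) = 49 m/s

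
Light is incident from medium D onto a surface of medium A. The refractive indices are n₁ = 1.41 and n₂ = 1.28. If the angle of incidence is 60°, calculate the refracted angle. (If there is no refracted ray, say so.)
sin θ₂ = (n₁/n₂)·sin θ₁ = 0.954 → θ₂ = 72.55°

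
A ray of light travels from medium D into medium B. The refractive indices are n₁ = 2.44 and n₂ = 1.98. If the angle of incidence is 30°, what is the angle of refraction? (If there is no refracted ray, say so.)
sin θ₂ = (n₁/n₂)·sin θ₁ = 0.6162 → θ₂ = 38.04°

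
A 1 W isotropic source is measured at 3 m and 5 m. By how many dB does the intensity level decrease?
Δβ = 20·log₁₀(r₂/r₁) = 4.437 dB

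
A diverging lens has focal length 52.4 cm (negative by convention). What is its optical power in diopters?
P = 1/f = -1.908 D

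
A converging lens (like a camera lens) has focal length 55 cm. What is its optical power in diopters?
P = 1/f = 1.818 D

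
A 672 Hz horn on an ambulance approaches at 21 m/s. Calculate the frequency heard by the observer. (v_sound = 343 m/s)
f_obs = f·v/(v − v_s) = 715.8 Hz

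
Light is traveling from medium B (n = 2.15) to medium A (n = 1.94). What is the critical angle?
θc = arcsin(n₂/n₁) = 64.47°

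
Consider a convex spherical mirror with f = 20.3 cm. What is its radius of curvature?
R = 2|f| = 40.6 cm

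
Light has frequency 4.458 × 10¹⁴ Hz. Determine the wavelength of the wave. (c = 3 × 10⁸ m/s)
λ = c/f = 672.9 nm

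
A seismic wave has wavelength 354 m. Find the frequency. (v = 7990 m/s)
f = v/λ = 22.57 Hz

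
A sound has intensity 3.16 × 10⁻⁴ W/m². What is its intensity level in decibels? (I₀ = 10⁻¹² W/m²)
β = 10·log₁₀(I/I₀) = 85 dB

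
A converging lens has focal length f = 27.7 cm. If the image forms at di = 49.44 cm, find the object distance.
1/do = 1/f − 1/di → do = 62.99 cm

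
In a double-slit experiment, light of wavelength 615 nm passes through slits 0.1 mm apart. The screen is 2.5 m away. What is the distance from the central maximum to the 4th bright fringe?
y = mλL/d = 61.5 mm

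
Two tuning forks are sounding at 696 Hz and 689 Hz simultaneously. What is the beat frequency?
7 Hz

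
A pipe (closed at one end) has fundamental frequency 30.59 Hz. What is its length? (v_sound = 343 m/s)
L = v/(4f₁) = 2.803 m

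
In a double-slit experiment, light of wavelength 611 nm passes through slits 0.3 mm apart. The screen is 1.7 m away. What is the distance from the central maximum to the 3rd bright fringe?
y = mλL/d = 10.39 mm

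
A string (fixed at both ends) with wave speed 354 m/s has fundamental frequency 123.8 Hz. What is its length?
L = v/(2f₁) = 1.43 m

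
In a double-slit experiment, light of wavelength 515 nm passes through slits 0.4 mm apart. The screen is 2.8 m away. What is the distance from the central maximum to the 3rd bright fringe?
y = mλL/d = 10.81 mm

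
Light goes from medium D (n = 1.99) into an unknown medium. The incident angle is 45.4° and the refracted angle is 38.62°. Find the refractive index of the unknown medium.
n₂ = n₁·sin θ₁ / sin θ₂ = 2.27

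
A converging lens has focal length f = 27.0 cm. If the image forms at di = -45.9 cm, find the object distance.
1/do = 1/f − 1/di → do = 17 cm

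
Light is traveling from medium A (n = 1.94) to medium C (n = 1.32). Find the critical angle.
θc = arcsin(n₂/n₁) = 42.88°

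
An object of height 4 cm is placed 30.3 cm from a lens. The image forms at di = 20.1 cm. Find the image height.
hi = (-di/do) × ho = -2.653 cm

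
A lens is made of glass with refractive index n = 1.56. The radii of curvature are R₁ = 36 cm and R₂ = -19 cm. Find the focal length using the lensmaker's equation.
1/f = (n − 1)(1/R₁ − 1/R₂) → f = 22.21 cm (converging lens)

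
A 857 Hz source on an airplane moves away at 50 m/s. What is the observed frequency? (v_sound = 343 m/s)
f_obs = f·v/(v + v_s) = 748 Hz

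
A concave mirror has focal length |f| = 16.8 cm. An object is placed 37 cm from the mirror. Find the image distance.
f = +16.8 cm (concave); 1/di = 1/f − 1/do → di = 30.77 cm (real image, in front of mirror)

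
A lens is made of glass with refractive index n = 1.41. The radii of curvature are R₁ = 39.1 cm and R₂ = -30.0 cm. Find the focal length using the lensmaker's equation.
1/f = (n − 1)(1/R₁ − 1/R₂) → f = 41.4 cm (converging lens)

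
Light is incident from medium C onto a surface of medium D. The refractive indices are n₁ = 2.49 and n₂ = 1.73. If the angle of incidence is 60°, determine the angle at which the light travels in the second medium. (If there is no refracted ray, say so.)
sin θ₂ = (n₁/n₂)·sin θ₁ = 1.246 > 1, so there is no refracted ray — the light undergoes total internal reflection.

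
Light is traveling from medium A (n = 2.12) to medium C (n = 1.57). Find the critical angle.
θc = arcsin(n₂/n₁) = 47.78°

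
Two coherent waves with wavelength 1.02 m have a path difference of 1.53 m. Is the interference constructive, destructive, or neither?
destructive — path difference = 1.5λ, an odd multiple of λ/2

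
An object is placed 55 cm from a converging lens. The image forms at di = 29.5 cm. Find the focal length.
1/f = 1/do + 1/di → f = 19.2 cm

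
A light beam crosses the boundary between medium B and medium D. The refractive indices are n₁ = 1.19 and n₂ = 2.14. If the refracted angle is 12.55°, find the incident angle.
sin θ₁ = (n₂/n₁)·sin θ₂ → θ₁ = 23°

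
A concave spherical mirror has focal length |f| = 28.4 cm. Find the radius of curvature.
R = 2|f| = 56.8 cm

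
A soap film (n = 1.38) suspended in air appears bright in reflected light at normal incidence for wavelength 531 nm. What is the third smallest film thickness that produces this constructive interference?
2nt = (m − ½)λ with m = 3 → t = (m − ½)λ/(2n) = 481 nm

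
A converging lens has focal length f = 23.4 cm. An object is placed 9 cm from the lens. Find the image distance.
1/di = 1/f − 1/do → di = -14.63 cm (virtual image)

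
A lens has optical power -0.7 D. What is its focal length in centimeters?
f = 1/P = -142.9 cm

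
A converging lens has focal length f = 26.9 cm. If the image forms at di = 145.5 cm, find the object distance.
1/do = 1/f − 1/di → do = 33 cm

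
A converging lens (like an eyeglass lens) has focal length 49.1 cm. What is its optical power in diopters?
P = 1/f = 2.037 D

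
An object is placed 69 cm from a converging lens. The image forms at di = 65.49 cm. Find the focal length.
1/f = 1/do + 1/di → f = 33.6 cm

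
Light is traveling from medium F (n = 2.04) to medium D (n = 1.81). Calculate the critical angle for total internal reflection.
θc = arcsin(n₂/n₁) = 62.53°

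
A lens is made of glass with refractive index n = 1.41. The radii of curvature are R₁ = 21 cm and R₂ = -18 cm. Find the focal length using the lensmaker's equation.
1/f = (n − 1)(1/R₁ − 1/R₂) → f = 23.64 cm (converging lens)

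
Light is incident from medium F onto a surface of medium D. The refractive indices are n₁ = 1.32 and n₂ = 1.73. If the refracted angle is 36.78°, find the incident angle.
sin θ₁ = (n₂/n₁)·sin θ₂ → θ₁ = 51.69°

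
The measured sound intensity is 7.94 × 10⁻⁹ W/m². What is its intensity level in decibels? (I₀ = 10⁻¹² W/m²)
β = 10·log₁₀(I/I₀) = 39 dB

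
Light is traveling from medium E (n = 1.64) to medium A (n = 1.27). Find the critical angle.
θc = arcsin(n₂/n₁) = 50.75°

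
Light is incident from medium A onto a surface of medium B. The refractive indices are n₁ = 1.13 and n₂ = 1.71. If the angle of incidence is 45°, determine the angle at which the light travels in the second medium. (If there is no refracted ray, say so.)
sin θ₂ = (n₁/n₂)·sin θ₁ = 0.4673 → θ₂ = 27.86°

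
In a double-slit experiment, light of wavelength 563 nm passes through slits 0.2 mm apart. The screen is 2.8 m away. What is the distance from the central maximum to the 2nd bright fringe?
y = mλL/d = 15.76 mm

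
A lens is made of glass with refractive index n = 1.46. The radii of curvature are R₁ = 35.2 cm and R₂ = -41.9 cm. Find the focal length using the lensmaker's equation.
1/f = (n − 1)(1/R₁ − 1/R₂) → f = 41.59 cm (converging lens)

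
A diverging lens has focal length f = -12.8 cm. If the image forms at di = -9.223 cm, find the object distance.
1/do = 1/f − 1/di → do = 33 cm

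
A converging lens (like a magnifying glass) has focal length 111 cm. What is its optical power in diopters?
P = 1/f = 0.9009 D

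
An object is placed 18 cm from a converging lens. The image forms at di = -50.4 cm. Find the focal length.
1/f = 1/do + 1/di → f = 28 cm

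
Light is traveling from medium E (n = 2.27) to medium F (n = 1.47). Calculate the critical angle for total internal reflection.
θc = arcsin(n₂/n₁) = 40.36°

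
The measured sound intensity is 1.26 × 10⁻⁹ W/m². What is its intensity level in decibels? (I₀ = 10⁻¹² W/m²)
β = 10·log₁₀(I/I₀) = 31 dB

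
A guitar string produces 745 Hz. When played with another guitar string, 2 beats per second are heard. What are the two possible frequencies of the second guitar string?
f₂ = 745 ± 2 Hz → 747 Hz or 743 Hz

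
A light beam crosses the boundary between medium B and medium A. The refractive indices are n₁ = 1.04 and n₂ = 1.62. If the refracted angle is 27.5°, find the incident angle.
sin θ₁ = (n₂/n₁)·sin θ₂ → θ₁ = 45.99°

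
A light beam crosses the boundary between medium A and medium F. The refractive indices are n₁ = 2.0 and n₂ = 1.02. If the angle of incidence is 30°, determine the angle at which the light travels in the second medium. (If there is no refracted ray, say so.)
sin θ₂ = (n₁/n₂)·sin θ₁ = 0.9804 → θ₂ = 78.64°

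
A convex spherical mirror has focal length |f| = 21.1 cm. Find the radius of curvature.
R = 2|f| = 42.2 cm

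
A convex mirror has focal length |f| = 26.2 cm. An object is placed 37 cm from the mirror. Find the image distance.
f = −26.2 cm (convex); 1/di = 1/f − 1/do → di = -15.34 cm (virtual image, behind mirror)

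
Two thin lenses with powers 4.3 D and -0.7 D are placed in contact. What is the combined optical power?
P_total = P₁ + P₂ = 3.6 D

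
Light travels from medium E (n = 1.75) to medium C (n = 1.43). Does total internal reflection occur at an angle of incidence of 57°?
θc = arcsin(n₂/n₁) = 54.8°; 57° > θc, so yes — total internal reflection.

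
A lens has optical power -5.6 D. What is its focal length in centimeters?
f = 1/P = -17.86 cm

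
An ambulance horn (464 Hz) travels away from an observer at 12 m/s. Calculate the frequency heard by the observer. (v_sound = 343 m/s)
f_obs = f·v/(v + v_s) = 448.3 Hz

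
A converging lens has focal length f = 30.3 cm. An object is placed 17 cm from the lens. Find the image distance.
1/di = 1/f − 1/do → di = -38.73 cm (virtual image)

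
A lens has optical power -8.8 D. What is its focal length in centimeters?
f = 1/P = -11.36 cm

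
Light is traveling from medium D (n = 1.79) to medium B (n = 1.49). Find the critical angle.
θc = arcsin(n₂/n₁) = 56.35°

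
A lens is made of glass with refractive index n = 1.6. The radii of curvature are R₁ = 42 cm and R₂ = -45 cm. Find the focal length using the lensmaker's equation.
1/f = (n − 1)(1/R₁ − 1/R₂) → f = 36.21 cm (converging lens)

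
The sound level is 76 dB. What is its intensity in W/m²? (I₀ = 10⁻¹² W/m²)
I = I₀·10^(β/10) = 3.98 × 10⁻⁵ W/m²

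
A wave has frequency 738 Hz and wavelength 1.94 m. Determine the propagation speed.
v = fλ = 1432 m/s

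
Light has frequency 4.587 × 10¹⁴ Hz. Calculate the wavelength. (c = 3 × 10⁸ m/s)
λ = c/f = 654 nm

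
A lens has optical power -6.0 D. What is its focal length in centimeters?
f = 1/P = -16.67 cm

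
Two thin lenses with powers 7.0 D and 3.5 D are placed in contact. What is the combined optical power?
P_total = P₁ + P₂ = 10.5 D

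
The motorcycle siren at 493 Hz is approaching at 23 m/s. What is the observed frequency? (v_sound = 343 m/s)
f_obs = f·v/(v − v_s) = 528.4 Hz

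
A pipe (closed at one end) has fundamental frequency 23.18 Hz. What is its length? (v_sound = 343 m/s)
L = v/(4f₁) = 3.699 m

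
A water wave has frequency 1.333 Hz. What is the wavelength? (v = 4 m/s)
λ = v/f = 3.001 m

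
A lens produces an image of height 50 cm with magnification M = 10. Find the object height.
ho = |hi|/|M| = 5 cm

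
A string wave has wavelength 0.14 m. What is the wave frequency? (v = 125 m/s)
f = v/λ = 892.9 Hz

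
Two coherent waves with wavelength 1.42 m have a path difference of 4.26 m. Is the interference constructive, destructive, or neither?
constructive — path difference = 3λ, a whole number of wavelengths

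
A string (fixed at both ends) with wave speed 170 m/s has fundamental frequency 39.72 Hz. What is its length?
L = v/(2f₁) = 2.14 m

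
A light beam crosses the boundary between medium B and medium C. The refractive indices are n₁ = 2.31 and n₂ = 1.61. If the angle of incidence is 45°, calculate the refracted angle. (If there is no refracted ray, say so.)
sin θ₂ = (n₁/n₂)·sin θ₁ = 1.015 > 1, so there is no refracted ray — the light undergoes total internal reflection.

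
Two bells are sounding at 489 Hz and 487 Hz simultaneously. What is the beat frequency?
2 Hz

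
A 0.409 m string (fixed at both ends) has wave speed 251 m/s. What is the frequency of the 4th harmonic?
fₙ = nv/(2L) = 1227 Hz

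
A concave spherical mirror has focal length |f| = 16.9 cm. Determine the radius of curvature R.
R = 2|f| = 33.8 cm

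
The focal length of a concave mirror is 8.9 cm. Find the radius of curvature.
R = 2|f| = 17.8 cm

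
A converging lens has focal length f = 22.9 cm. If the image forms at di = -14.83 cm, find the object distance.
1/do = 1/f − 1/di → do = 9.001 cm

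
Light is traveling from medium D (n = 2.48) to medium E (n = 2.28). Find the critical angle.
θc = arcsin(n₂/n₁) = 66.83°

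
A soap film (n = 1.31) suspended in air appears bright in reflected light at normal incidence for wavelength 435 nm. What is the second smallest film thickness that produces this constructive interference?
2nt = (m − ½)λ with m = 2 → t = (m − ½)λ/(2n) = 249 nm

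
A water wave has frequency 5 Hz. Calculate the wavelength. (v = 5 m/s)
λ = v/f = 1 m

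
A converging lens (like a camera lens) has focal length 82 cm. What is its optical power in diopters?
P = 1/f = 1.22 D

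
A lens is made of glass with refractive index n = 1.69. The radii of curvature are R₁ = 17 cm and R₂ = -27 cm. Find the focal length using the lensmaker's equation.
1/f = (n − 1)(1/R₁ − 1/R₂) → f = 15.12 cm (converging lens)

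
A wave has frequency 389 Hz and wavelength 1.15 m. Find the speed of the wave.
v = fλ = 447.3 m/s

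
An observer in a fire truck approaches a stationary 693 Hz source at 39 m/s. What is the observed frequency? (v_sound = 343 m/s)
f_obs = f·(v + v_o)/v = 771.8 Hz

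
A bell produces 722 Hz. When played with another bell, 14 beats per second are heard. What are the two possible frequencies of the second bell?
f₂ = 722 ± 14 Hz → 736 Hz or 708 Hz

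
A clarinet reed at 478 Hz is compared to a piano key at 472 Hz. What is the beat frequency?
6 Hz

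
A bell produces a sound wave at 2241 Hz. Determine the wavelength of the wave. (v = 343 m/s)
λ = v/f = 0.1531 m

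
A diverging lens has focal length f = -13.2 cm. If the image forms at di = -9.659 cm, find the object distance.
1/do = 1/f − 1/di → do = 36.01 cm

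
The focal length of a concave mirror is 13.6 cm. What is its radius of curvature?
R = 2|f| = 27.2 cm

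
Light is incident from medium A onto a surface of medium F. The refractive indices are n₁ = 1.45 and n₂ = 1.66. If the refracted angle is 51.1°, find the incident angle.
sin θ₁ = (n₂/n₁)·sin θ₂ → θ₁ = 62.99°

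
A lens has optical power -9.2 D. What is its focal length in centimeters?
f = 1/P = -10.87 cm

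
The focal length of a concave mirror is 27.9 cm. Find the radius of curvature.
R = 2|f| = 55.8 cm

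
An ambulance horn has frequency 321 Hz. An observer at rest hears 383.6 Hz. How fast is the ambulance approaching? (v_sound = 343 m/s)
v_s = v·(1 − f/f_obs) = 55.97 m/s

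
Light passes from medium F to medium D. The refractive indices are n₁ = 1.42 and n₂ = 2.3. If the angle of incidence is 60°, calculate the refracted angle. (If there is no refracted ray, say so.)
sin θ₂ = (n₁/n₂)·sin θ₁ = 0.5347 → θ₂ = 32.32°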